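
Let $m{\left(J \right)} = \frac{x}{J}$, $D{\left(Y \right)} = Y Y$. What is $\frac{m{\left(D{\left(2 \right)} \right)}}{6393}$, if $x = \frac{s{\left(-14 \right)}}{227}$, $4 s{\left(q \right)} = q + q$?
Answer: $- \frac{7}{5804844} \approx -1.2059 \cdot 10^{-6}$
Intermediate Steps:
$s{\left(q \right)} = \frac{q}{2}$ ($s{\left(q \right)} = \frac{q + q}{4} = \frac{2 q}{4} = \frac{q}{2}$)
$x = - \frac{7}{227}$ ($x = \frac{\frac{1}{2} \left(-14\right)}{227} = \left(-7\right) \frac{1}{227} = - \frac{7}{227} \approx -0.030837$)
$D{\left(Y \right)} = Y^{2}$
$m{\left(J \right)} = - \frac{7}{227 J}$
$\frac{m{\left(D{\left(2 \right)} \right)}}{6393} = \frac{\left(- \frac{7}{227}\right) \frac{1}{2^{2}}}{6393} = - \frac{7}{227 \cdot 4} \cdot \frac{1}{6393} = \left(- \frac{7}{227}\right) \frac{1}{4} \cdot \frac{1}{6393} = \left(- \frac{7}{908}\right) \frac{1}{6393} = - \frac{7}{5804844}$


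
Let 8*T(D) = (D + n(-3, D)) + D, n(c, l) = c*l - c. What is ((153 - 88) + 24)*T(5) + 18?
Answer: -17/4 ≈ -4.2500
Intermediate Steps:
n(c, l) = -c + c*l
T(D) = 3/8 - D/8 (T(D) = ((D - 3*(-1 + D)) + D)/8 = ((D + (3 - 3*D)) + D)/8 = ((3 - 2*D) + D)/8 = (3 - D)/8 = 3/8 - D/8)
((153 - 88) + 24)*T(5) + 18 = ((153 - 88) + 24)*(3/8 - ⅛*5) + 18 = (65 + 24)*(3/8 - 5/8) + 18 = 89*(-¼) + 18 = -89/4 + 18 = -17/4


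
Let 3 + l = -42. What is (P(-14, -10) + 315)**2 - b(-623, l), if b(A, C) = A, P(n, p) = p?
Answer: 93648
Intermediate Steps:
l = -45 (l = -3 - 42 = -45)
(P(-14, -10) + 315)**2 - b(-623, l) = (-10 + 315)**2 - 1*(-623) = 305**2 + 623 = 93025 + 623 = 93648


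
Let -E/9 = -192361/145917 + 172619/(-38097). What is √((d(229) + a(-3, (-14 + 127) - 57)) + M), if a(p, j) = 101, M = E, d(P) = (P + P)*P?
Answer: √494720611564084343943/68629629 ≈ 324.09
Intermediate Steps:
E = 3612935960/68629629 (E = -9*(-192361/145917 + 172619/(-38097)) = -9*(-192361*1/145917 + 172619*(-1/38097)) = -9*(-192361/145917 - 172619/38097) = -9*(-3612935960/617666661) = 3612935960/68629629 ≈ 52.644)
d(P) = 2*P² (d(P) = (2*P)*P = 2*P²)
M = 3612935960/68629629 ≈ 52.644
√((d(229) + a(-3, (-14 + 127) - 57)) + M) = √((2*229² + 101) + 3612935960/68629629) = √((2*52441 + 101) + 3612935960/68629629) = √((104882 + 101) + 3612935960/68629629) = √(104983 + 3612935960/68629629) = √(7208557277267/68629629) = √494720611564084343943/68629629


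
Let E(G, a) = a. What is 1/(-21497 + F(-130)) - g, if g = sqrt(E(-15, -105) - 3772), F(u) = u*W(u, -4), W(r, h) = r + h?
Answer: -1/4077 - I*sqrt(3877) ≈ -0.00024528 - 62.266*I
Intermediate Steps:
W(r, h) = h + r
F(u) = u*(-4 + u)
g = I*sqrt(3877) (g = sqrt(-105 - 3772) = sqrt(-3877) = I*sqrt(3877) ≈ 62.266*I)
1/(-21497 + F(-130)) - g = 1/(-21497 - 130*(-4 - 130)) - I*sqrt(3877) = 1/(-21497 - 130*(-134)) - I*sqrt(3877) = 1/(-21497 + 17420) - I*sqrt(3877) = 1/(-4077) - I*sqrt(3877) = -1/4077 - I*sqrt(3877)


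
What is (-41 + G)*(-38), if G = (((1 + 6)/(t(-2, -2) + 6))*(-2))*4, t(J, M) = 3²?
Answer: 25498/15 ≈ 1699.9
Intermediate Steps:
t(J, M) = 9
G = -56/15 (G = (((1 + 6)/(9 + 6))*(-2))*4 = ((7/15)*(-2))*4 = -14/15*4 = -56/15 ≈ -3.7333)
(-41 + G)*(-38) = (-41 - 56/15)*(-38) = -671/15*(-38) = 25498/15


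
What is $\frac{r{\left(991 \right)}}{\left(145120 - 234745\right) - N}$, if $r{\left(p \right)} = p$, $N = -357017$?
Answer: $\frac{991}{267392} \approx 0.0037062$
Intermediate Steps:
$\frac{r{\left(991 \right)}}{\left(145120 - 234745\right) - N} = \frac{991}{\left(145120 - 234745\right) - -357017} = \frac{991}{-89625 + 357017} = \frac{991}{267392}$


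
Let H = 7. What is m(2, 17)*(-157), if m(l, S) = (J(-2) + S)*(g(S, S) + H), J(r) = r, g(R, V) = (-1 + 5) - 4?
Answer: -16485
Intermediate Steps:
g(R, V) = 0 (g(R, V) = 4 - 4 = 0)
m(l, S) = -14 + 7*S (m(l, S) = (-2 + S)*(0 + 7) = (-2 + S)*7 = -14 + 7*S)
m(2, 17)*(-157) = (-14 + 7*17)*(-157) = (-14 + 119)*(-157) = 105*(-157) = -16485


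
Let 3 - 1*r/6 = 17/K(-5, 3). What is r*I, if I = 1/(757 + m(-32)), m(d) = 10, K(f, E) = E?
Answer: -16/767 ≈ -0.020860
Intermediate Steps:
I = 1/767 (I = 1/(757 + 10) = 1/767 ≈ 0.0013038)
r = -16 (r = 18 - 102/3 = 18 - 6*17/3 = 18 - 34 = -16)
r*I = -16*1/767 = -16/767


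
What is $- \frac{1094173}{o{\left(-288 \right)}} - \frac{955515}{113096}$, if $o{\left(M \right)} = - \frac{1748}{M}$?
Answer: $- \frac{8910172011831}{49422952} \approx -1.8028 \cdot 10^{5}$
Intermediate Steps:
$- \frac{1094173}{o{\left(-288 \right)}} - \frac{955515}{113096} = - \frac{1094173}{\left(-1748\right) \frac{1}{-288}} - \frac{955515}{113096} = - \frac{1094173}{\left(-1748\right) \left(- \frac{1}{288}\right)} - \frac{955515}{113096} = - \frac{1094173}{\frac{437}{72}} - \frac{955515}{113096} = \left(-1094173\right) \frac{72}{437} - \frac{955515}{113096} = - \frac{78780456}{437} - \frac{955515}{113096} = - \frac{8910172011831}{49422952}$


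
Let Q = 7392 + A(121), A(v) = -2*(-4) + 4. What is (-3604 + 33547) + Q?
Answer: 37347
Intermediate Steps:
A(v) = 12 (A(v) = 8 + 4 = 12)
Q = 7404 (Q = 7392 + 12 = 7404)
(-3604 + 33547) + Q = (-3604 + 33547) + 7404 = 29943 + 7404 = 37347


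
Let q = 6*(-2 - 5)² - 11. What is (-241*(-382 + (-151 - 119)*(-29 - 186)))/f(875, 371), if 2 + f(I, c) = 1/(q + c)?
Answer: 9089284152/1307 ≈ 6.9543e+6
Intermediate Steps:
q = 283 (q = 6*(-7)² - 11 = 6*49 - 11 = 294 - 11 = 283)
f(I, c) = -2 + 1/(283 + c)
(-241*(-382 + (-151 - 119)*(-29 - 186)))/f(875, 371) = (-241*(-382 + (-151 - 119)*(-29 - 186)))/(((-565 - 2*371)/(283 + 371))) = (-241*(-382 - 270*(-215)))/(((-565 - 742)/654)) = (-241*(-382 + 58050))/(((1/654)*(-1307))) = (-241*57668)/(-1307/654) = -13897988*(-654/1307) = 9089284152/1307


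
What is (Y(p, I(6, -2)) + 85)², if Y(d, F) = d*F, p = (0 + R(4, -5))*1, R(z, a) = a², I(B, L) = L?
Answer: 1225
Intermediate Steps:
p = 25 (p = (0 + (-5)²)*1 = (0 + 25)*1 = 25*1 = 25)
Y(d, F) = F*d
(Y(p, I(6, -2)) + 85)² = (-2*25 + 85)² = (-50 + 85)² = 35² = 1225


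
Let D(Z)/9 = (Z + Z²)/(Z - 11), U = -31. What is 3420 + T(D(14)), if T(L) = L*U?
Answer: -16110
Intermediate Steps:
D(Z) = 9*(Z + Z²)/(-11 + Z) (D(Z) = 9*((Z + Z²)/(Z - 11)) = 9*((Z + Z²)/(-11 + Z)) = 9*(Z + Z²)/(-11 + Z))
T(L) = -31*L (T(L) = L*(-31) = -31*L)
3420 + T(D(14)) = 3420 - 279*14*(1 + 14)/(-11 + 14) = 3420 - 279*14*15/3 = 3420 - 31*630 = 3420 - 19530 = -16110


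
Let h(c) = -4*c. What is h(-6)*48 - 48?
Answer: 1104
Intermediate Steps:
h(-6)*48 - 48 = -4*(-6)*48 - 48 = 24*48 - 48 = 1152 - 48 = 1104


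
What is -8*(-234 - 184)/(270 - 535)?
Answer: -3344/265 ≈ -12.619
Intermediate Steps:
-8*(-234 - 184)/(270 - 535) = -(-3344)/(-265) = -(-3344)*(-1)/265 = -8*418/265 = -3344/265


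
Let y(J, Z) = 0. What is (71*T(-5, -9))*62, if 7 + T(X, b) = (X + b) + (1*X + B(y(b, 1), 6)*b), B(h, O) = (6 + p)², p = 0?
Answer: -1540700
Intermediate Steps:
B(h, O) = 36 (B(h, O) = (6 + 0)² = 6² = 36)
T(X, b) = -7 + 2*X + 37*b (T(X, b) = -7 + ((X + b) + (1*X + 36*b)) = -7 + ((X + b) + (X + 36*b)) = -7 + (2*X + 37*b) = -7 + 2*X + 37*b)
(71*T(-5, -9))*62 = (71*(-7 + 2*(-5) + 37*(-9)))*62 = (71*(-7 - 10 - 333))*62 = (71*(-350))*62 = -24850*62 = -1540700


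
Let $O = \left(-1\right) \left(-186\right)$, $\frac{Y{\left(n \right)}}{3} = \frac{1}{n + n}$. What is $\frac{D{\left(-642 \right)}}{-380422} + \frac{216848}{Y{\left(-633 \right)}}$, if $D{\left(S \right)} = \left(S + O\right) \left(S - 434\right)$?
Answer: $- \frac{17406181464944}{190211} \approx -9.151 \cdot 10^{7}$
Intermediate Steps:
$Y{\left(n \right)} = \frac{3}{2 n}$ ($Y{\left(n \right)} = \frac{3}{n + n} = \frac{3}{2 n}$)
$O = 186$
$D{\left(S \right)} = \left(-434 + S\right) \left(186 + S\right)$ ($D{\left(S \right)} = \left(S + 186\right) \left(S - 434\right) = \left(186 + S\right) \left(-434 + S\right) = \left(-434 + S\right) \left(186 + S\right)$)
$\frac{D{\left(-642 \right)}}{-380422} + \frac{216848}{Y{\left(-633 \right)}} = \frac{-80724 + \left(-642\right)^{2} - -159216}{-380422} + \frac{216848}{\frac{3}{2} \frac{1}{-633}} = \left(-80724 + 412164 + 159216\right) \left(- \frac{1}{380422}\right) + \frac{216848}{\frac{3}{2} \left(- \frac{1}{633}\right)} = 490656 \left(- \frac{1}{380422}\right) + \frac{216848}{- \frac{1}{422}} = - \frac{245328}{190211} + 216848 \left(-422\right) = - \frac{245328}{190211} - 91509856 = - \frac{17406181464944}{190211}$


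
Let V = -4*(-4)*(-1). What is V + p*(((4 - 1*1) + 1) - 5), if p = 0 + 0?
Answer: -16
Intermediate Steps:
V = -16 (V = 16*(-1) = -16)
p = 0
V + p*(((4 - 1*1) + 1) - 5) = -16 + 0*(((4 - 1*1) + 1) - 5) = -16 + 0*(((4 - 1) + 1) - 5) = -16 + 0*((3 + 1) - 5) = -16 + 0*(4 - 5) = -16 + 0*(-1) = -16 + 0 = -16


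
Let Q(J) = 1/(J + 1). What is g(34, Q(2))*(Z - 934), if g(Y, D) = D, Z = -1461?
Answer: -2395/3 ≈ -798.33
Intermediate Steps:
Q(J) = 1/(1 + J)
g(34, Q(2))*(Z - 934) = (-1461 - 934)/(1 + 2) = -2395/3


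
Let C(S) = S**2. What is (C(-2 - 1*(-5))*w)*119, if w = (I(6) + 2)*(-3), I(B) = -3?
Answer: 3213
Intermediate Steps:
w = 3 (w = (-3 + 2)*(-3) = -1*(-3) = 3)
(C(-2 - 1*(-5))*w)*119 = ((-2 - 1*(-5))**2*3)*119 = ((-2 + 5)**2*3)*119 = (3**2*3)*119 = (9*3)*119 = 27*119 = 3213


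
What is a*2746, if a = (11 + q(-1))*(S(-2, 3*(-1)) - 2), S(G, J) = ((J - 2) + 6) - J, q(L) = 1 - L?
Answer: 71396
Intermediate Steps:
S(G, J) = 4 (S(G, J) = ((-2 + J) + 6) - J = (4 + J) - J = 4)
a = 26 (a = (11 + (1 - 1*(-1)))*(4 - 2) = (11 + (1 + 1))*2 = (11 + 2)*2 = 13*2 = 26)
a*2746 = 26*2746 = 71396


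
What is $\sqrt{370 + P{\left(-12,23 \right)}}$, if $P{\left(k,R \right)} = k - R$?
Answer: $\sqrt{335} \approx 18.303$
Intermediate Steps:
$\sqrt{370 + P{\left(-12,23 \right)}} = \sqrt{370 - 35} = \sqrt{335}$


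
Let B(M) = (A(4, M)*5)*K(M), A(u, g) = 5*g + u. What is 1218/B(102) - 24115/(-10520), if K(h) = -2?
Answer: 5556887/2703640 ≈ 2.0553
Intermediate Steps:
A(u, g) = u + 5*g
B(M) = -40 - 50*M (B(M) = ((4 + 5*M)*5)*(-2) = (20 + 25*M)*(-2) = -40 - 50*M)
1218/B(102) - 24115/(-10520) = 1218/(-40 - 50*102) - 24115/(-10520) = 1218/(-40 - 5100) - 24115*(-1/10520) = 1218/(-5140) + 4823/2104 = 1218*(-1/5140) + 4823/2104 = -609/2570 + 4823/2104 = 5556887/2703640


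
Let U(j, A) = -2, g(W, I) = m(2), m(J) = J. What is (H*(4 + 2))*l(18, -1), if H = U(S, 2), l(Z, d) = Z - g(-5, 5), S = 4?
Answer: -192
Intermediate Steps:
g(W, I) = 2
l(Z, d) = -2 + Z (l(Z, d) = Z - 1*2 = Z - 2 = -2 + Z)
H = -2
(H*(4 + 2))*l(18, -1) = (-2*(4 + 2))*(-2 + 18) = -2*6*16 = -12*16 = -192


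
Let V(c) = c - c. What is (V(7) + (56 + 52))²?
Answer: 11664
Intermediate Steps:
V(c) = 0
(V(7) + (56 + 52))² = (0 + (56 + 52))² = (0 + 108)² = 108² = 11664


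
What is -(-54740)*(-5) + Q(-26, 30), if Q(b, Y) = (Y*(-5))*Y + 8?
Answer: -278192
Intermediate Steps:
Q(b, Y) = 8 - 5*Y² (Q(b, Y) = (-5*Y)*Y + 8 = -5*Y² + 8 = 8 - 5*Y²)
-(-54740)*(-5) + Q(-26, 30) = -(-54740)*(-5) + (8 - 5*30²) = -595*460 + (8 - 5*900) = -273700 + (8 - 4500) = -273700 - 4492 = -278192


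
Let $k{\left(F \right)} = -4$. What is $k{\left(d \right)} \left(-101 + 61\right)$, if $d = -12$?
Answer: $160$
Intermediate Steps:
$k{\left(d \right)} \left(-101 + 61\right) = - 4 \left(-101 + 61\right) = \left(-4\right) \left(-40\right) = 160$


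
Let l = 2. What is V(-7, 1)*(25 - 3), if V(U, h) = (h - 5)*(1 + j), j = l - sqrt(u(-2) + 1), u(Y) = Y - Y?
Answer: -176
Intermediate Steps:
u(Y) = 0
j = 1 (j = 2 - sqrt(0 + 1) = 2 - sqrt(1) = 2 - 1*1 = 2 - 1 = 1)
V(U, h) = -10 + 2*h (V(U, h) = (h - 5)*(1 + 1) = (-5 + h)*2 = -10 + 2*h)
V(-7, 1)*(25 - 3) = (-10 + 2*1)*(25 - 3) = (-10 + 2)*22 = -8*22 = -176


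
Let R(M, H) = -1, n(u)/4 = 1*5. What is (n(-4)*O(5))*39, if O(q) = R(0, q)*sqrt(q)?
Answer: -780*sqrt(5) ≈ -1744.1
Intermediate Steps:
n(u) = 20 (n(u) = 4*(1*5) = 4*5 = 20)
O(q) = -sqrt(q)
(n(-4)*O(5))*39 = (20*(-sqrt(5)))*39 = -20*sqrt(5)*39 = -780*sqrt(5)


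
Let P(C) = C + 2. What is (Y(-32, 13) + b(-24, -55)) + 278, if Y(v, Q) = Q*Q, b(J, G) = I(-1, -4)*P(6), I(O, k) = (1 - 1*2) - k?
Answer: 471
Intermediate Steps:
I(O, k) = -1 - k (I(O, k) = (1 - 2) - k = -1 - k)
P(C) = 2 + C
b(J, G) = 24 (b(J, G) = (-1 - 1*(-4))*(2 + 6) = (-1 + 4)*8 = 3*8 = 24)
Y(v, Q) = Q²
(Y(-32, 13) + b(-24, -55)) + 278 = (13² + 24) + 278 = (169 + 24) + 278 = 193 + 278 = 471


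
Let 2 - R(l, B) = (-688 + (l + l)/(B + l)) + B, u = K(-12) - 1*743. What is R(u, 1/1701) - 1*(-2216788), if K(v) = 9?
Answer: 4709374927314373/2123754633 ≈ 2.2175e+6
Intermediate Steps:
u = -734 (u = 9 - 1*743 = 9 - 743 = -734)
R(l, B) = 690 - B - 2*l/(B + l) (R(l, B) = 2 - ((-688 + (l + l)/(B + l)) + B) = 2 - ((-688 + (2*l)/(B + l)) + B) = 2 - ((-688 + 2*l/(B + l)) + B) = 2 - (-688 + B + 2*l/(B + l)) = 2 + (688 - B - 2*l/(B + l)) = 690 - B - 2*l/(B + l))
R(u, 1/1701) - 1*(-2216788) = (-(1/1701)**2 + 688*(-734) + 690/1701 - 1*(-734)/1701)/(1/1701 - 734) - 1*(-2216788) = (-(1/1701)**2 - 504992 + 690*(1/1701) - 1*1/1701*(-734))/(1/1701 - 734) + 2216788 = (-1*1/2893401 - 504992 + 230/567 + 734/1701)/(-1248533/1701) + 2216788 = -1701*(-1/2893401 - 504992 + 230/567 + 734/1701)/1248533 + 2216788 = -1701/1248533*(-1461141935569/2893401) + 2216788 = 1461141935569/2123754633 + 2216788 = 4709374927314373/2123754633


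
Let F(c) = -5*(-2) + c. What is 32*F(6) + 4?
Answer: 516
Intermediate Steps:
F(c) = 10 + c
32*F(6) + 4 = 32*(10 + 6) + 4 = 32*16 + 4 = 512 + 4 = 516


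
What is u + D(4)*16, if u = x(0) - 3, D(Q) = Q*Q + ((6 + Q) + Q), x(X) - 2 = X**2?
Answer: 479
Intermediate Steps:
x(X) = 2 + X**2
D(Q) = 6 + Q**2 + 2*Q (D(Q) = Q**2 + (6 + 2*Q) = 6 + Q**2 + 2*Q)
u = -1 (u = (2 + 0**2) - 3 = (2 + 0) - 3 = 2 - 3 = -1)
u + D(4)*16 = -1 + (6 + 4**2 + 2*4)*16 = -1 + (6 + 16 + 8)*16 = -1 + 30*16 = -1 + 480 = 479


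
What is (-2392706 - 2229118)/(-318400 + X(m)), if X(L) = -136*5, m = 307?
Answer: 192576/13295 ≈ 14.485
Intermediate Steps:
X(L) = -680
(-2392706 - 2229118)/(-318400 + X(m)) = (-2392706 - 2229118)/(-318400 - 680) = -4621824/(-319080) = -4621824*(-1/319080) = 192576/13295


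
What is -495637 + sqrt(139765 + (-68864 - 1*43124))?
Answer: -495637 + sqrt(27777) ≈ -4.9547e+5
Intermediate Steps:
-495637 + sqrt(139765 + (-68864 - 1*43124)) = -495637 + sqrt(139765 + (-68864 - 43124)) = -495637 + sqrt(139765 - 111988) = -495637 + sqrt(27777)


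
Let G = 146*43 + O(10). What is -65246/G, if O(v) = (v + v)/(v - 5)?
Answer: -32623/3141 ≈ -10.386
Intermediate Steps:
O(v) = 2*v/(-5 + v) (O(v) = (2*v)/(-5 + v) = 2*v/(-5 + v))
G = 6282 (G = 146*43 + 2*10/(-5 + 10) = 6278 + 2*10/5 = 6278 + 2*10*(⅕) = 6278 + 4 = 6282)
-65246/G = -65246/6282 = -65246*1/6282 = -32623/3141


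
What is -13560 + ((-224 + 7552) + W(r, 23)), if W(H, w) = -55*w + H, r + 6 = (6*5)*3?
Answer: -7413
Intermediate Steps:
r = 84 (r = -6 + (6*5)*3 = -6 + 30*3 = -6 + 90 = 84)
W(H, w) = H - 55*w
-13560 + ((-224 + 7552) + W(r, 23)) = -13560 + ((-224 + 7552) + (84 - 55*23)) = -13560 + (7328 + (84 - 1265)) = -13560 + (7328 - 1181) = -13560 + 6147 = -7413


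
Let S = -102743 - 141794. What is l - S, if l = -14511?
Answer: 230026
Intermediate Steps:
S = -244537
l - S = -14511 - 1*(-244537) = -14511 + 244537 = 230026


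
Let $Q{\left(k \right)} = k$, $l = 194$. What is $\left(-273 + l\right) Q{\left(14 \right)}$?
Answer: $-1106$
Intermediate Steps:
$\left(-273 + l\right) Q{\left(14 \right)} = \left(-273 + 194\right) 14 = \left(-79\right) 14 = -1106$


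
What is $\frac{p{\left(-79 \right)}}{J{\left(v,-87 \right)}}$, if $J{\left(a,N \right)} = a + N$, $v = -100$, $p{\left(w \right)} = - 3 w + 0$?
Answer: $- \frac{237}{187} \approx -1.2674$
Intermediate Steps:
$p{\left(w \right)} = - 3 w$
$J{\left(a,N \right)} = N + a$
$\frac{p{\left(-79 \right)}}{J{\left(v,-87 \right)}} = \frac{\left(-3\right) \left(-79\right)}{-87 - 100} = \frac{237}{-187} = 237 \left(- \frac{1}{187}\right) = - \frac{237}{187}$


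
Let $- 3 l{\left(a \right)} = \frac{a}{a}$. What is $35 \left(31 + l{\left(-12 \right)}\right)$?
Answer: $\frac{3220}{3} \approx 1073.3$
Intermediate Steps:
$l{\left(a \right)} = - \frac{1}{3}$ ($l{\left(a \right)} = - \frac{a \frac{1}{a}}{3} = \left(- \frac{1}{3}\right) 1 = - \frac{1}{3}$)
$35 \left(31 + l{\left(-12 \right)}\right) = 35 \left(31 - \frac{1}{3}\right) = 35 \cdot \frac{92}{3} = \frac{3220}{3}$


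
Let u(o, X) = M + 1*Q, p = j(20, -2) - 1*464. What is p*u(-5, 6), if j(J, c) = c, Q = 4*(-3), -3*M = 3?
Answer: 6058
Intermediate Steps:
M = -1 (M = -1/3*3 = -1)
Q = -12
p = -466 (p = -2 - 1*464 = -2 - 464 = -466)
u(o, X) = -13 (u(o, X) = -1 + 1*(-12) = -1 - 12 = -13)
p*u(-5, 6) = -466*(-13) = 6058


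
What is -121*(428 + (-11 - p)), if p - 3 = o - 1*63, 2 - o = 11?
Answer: -58806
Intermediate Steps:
o = -9 (o = 2 - 1*11 = 2 - 11 = -9)
p = -69 (p = 3 + (-9 - 1*63) = 3 + (-9 - 63) = 3 - 72 = -69)
-121*(428 + (-11 - p)) = -121*(428 + (-11 - 1*(-69))) = -121*(428 + (-11 + 69)) = -121*(428 + 58) = -121*486 = -58806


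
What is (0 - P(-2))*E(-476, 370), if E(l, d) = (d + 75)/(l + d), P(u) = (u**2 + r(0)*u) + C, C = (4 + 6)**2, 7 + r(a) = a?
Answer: 26255/53 ≈ 495.38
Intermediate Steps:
r(a) = -7 + a
C = 100 (C = 10**2 = 100)
P(u) = 100 + u**2 - 7*u (P(u) = (u**2 + (-7 + 0)*u) + 100 = (u**2 - 7*u) + 100 = 100 + u**2 - 7*u)
E(l, d) = (75 + d)/(d + l)
(0 - P(-2))*E(-476, 370) = (0 - (100 + (-2)**2 - 7*(-2)))*((75 + 370)/(370 - 476)) = (0 - (100 + 4 + 14))*(445/(-106)) = (0 - 1*118)*(-1/106*445) = (0 - 118)*(-445/106) = -118*(-445/106) = 26255/53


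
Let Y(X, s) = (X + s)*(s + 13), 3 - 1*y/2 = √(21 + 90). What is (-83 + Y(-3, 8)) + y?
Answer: 28 - 2*√111 ≈ 6.9287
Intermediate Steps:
y = 6 - 2*√111 (y = 6 - 2*√(21 + 90) = 6 - 2*√111 ≈ -15.071)
Y(X, s) = (13 + s)*(X + s) (Y(X, s) = (X + s)*(13 + s) = (13 + s)*(X + s))
(-83 + Y(-3, 8)) + y = (-83 + (8² + 13*(-3) + 13*8 - 3*8)) + (6 - 2*√111) = (-83 + (64 - 39 + 104 - 24)) + (6 - 2*√111) = (-83 + 105) + (6 - 2*√111) = 22 + (6 - 2*√111) = 28 - 2*√111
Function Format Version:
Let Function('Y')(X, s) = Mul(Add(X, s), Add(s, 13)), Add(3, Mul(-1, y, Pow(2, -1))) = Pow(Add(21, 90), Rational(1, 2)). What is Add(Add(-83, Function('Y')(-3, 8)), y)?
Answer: Add(28, Mul(-2, Pow(111, Rational(1, 2)))) ≈ 6.9287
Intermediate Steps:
y = Add(6, Mul(-2, Pow(111, Rational(1, 2)))) (y = Add(6, Mul(-2, Pow(Add(21, 90), Rational(1, 2)))) = Add(6, Mul(-2, Pow(111, Rational(1, 2)))) ≈ -15.071)
Function('Y')(X, s) = Mul(Add(13, s), Add(X, s)) (Function('Y')(X, s) = Mul(Add(X, s), Add(13, s)) = Mul(Add(13, s), Add(X, s)))
Add(Add(-83, Function('Y')(-3, 8)), y) = Add(Add(-83, Add(Pow(8, 2), Mul(13, -3), Mul(13, 8), Mul(-3, 8))), Add(6, Mul(-2, Pow(111, Rational(1, 2))))) = Add(Add(-83, Add(64, -39, 104, -24)), Add(6, Mul(-2, Pow(111, Rational(1, 2))))) = Add(Add(-83, 105), Add(6, Mul(-2, Pow(111, Rational(1, 2))))) = Add(22, Add(6, Mul(-2, Pow(111, Rational(1, 2))))) = Add(28, Mul(-2, Pow(111, Rational(1, 2))))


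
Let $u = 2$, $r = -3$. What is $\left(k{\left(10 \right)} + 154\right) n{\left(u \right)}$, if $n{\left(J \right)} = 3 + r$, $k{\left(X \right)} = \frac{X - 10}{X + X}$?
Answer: $0$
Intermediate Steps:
$k{\left(X \right)} = \frac{-10 + X}{2 X}$
$n{\left(J \right)} = 0$ ($n{\left(J \right)} = 3 - 3 = 0$)
$\left(k{\left(10 \right)} + 154\right) n{\left(u \right)} = \left(\frac{-10 + 10}{2 \cdot 10} + 154\right) 0 = \left(\frac{1}{2} \cdot \frac{1}{10} \cdot 0 + 154\right) 0 = \left(0 + 154\right) 0 = 154 \cdot 0 = 0$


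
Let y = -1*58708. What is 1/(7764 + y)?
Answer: -1/50944 ≈ -1.9629e-5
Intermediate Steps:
y = -58708
1/(7764 + y) = 1/(7764 - 58708) = 1/(-50944) = -1/50944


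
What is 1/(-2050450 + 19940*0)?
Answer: -1/2050450 ≈ -4.8770e-7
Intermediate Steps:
1/(-2050450 + 19940*0) = 1/(-2050450 + 0) = 1/(-2050450) = -1/2050450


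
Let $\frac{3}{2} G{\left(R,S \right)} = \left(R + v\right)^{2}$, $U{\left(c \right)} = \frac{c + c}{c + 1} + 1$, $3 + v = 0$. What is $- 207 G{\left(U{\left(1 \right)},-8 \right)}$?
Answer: $-138$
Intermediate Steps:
$v = -3$ ($v = -3 + 0 = -3$)
$U{\left(c \right)} = 1 + \frac{2 c}{1 + c}$ ($U{\left(c \right)} = \frac{2 c}{1 + c} + 1 = 1 + \frac{2 c}{1 + c}$)
$G{\left(R,S \right)} = \frac{2 \left(-3 + R\right)^{2}}{3}$ ($G{\left(R,S \right)} = \frac{2 \left(R - 3\right)^{2}}{3} = \frac{2 \left(-3 + R\right)^{2}}{3}$)
$- 207 G{\left(U{\left(1 \right)},-8 \right)} = - 207 \frac{2 \left(-3 + \frac{1 + 3 \cdot 1}{1 + 1}\right)^{2}}{3} = - 207 \frac{2 \left(-3 + \frac{1 + 3}{2}\right)^{2}}{3} = - 207 \frac{2 \left(-3 + \frac{1}{2} \cdot 4\right)^{2}}{3} = - 207 \frac{2 \left(-3 + 2\right)^{2}}{3} = - 207 \frac{2 \left(-1\right)^{2}}{3} = - 207 \cdot \frac{2}{3} \cdot 1 = \left(-207\right) \frac{2}{3} = -138$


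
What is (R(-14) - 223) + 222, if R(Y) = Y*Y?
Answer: 195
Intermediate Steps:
R(Y) = Y²
(R(-14) - 223) + 222 = ((-14)² - 223) + 222 = (196 - 223) + 222 = -27 + 222 = 195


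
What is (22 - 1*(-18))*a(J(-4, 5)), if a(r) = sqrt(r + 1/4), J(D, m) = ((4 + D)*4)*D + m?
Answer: 20*sqrt(21) ≈ 91.651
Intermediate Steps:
J(D, m) = m + D*(16 + 4*D) (J(D, m) = (16 + 4*D)*D + m = D*(16 + 4*D) + m = m + D*(16 + 4*D))
a(r) = sqrt(1/4 + r) (a(r) = sqrt(r + 1/4) = sqrt(1/4 + r))
(22 - 1*(-18))*a(J(-4, 5)) = (22 - 1*(-18))*(sqrt(1 + 4*(5 + 4*(-4)**2 + 16*(-4)))/2) = (22 + 18)*(sqrt(1 + 4*(5 + 4*16 - 64))/2) = 40*(sqrt(1 + 4*(5 + 64 - 64))/2) = 40*(sqrt(1 + 4*5)/2) = 40*(sqrt(1 + 20)/2) = 40*(sqrt(21)/2) = 20*sqrt(21)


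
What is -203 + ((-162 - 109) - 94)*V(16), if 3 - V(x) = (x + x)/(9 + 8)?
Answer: -10386/17 ≈ -610.94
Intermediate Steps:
V(x) = 3 - 2*x/17 (V(x) = 3 - (x + x)/(9 + 8) = 3 - 2*x/17)
-203 + ((-162 - 109) - 94)*V(16) = -203 + ((-162 - 109) - 94)*(3 - 2/17*16) = -203 + (-271 - 94)*(3 - 32/17) = -203 - 365*19/17 = -203 - 6935/17 = -10386/17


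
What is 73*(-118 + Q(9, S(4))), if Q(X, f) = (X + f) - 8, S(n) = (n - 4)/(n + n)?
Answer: -8541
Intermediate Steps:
S(n) = (-4 + n)/(2*n) (S(n) = (-4 + n)/((2*n)) = (-4 + n)*(1/(2*n)) = (-4 + n)/(2*n))
Q(X, f) = -8 + X + f
73*(-118 + Q(9, S(4))) = 73*(-118 + (-8 + 9 + (½)*(-4 + 4)/4)) = 73*(-118 + (-8 + 9 + (½)*(¼)*0)) = 73*(-118 + (-8 + 9 + 0)) = 73*(-118 + 1) = 73*(-117) = -8541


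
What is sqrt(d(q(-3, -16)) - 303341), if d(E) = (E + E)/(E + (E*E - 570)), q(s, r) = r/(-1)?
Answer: 5*I*sqrt(269379037)/149 ≈ 550.76*I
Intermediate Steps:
q(s, r) = -r (q(s, r) = r*(-1) = -r)
d(E) = 2*E/(-570 + E + E**2) (d(E) = (2*E)/(E + (E**2 - 570)) = (2*E)/(E + (-570 + E**2)) = (2*E)/(-570 + E + E**2) = 2*E/(-570 + E + E**2))
sqrt(d(q(-3, -16)) - 303341) = sqrt(2*(-1*(-16))/(-570 - 1*(-16) + (-1*(-16))**2) - 303341) = sqrt(2*16/(-570 + 16 + 16**2) - 303341) = sqrt(2*16/(-570 + 16 + 256) - 303341) = sqrt(2*16/(-298) - 303341) = sqrt(2*16*(-1/298) - 303341) = sqrt(-16/149 - 303341) = sqrt(-45197825/149) = 5*I*sqrt(269379037)/149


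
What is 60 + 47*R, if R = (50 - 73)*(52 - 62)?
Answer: 10870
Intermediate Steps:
R = 230 (R = -23*(-10) = 230)
60 + 47*R = 60 + 47*230 = 60 + 10810 = 10870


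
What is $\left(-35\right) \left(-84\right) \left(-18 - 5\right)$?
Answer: $-67620$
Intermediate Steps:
$\left(-35\right) \left(-84\right) \left(-18 - 5\right) = 2940 \left(-23\right) = -67620$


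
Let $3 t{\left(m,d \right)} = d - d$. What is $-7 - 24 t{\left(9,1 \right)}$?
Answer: $-7$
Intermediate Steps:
$t{\left(m,d \right)} = 0$ ($t{\left(m,d \right)} = \frac{d - d}{3} = \frac{1}{3} \cdot 0 = 0$)
$-7 - 24 t{\left(9,1 \right)} = -7 - 0 = -7 + 0 = -7$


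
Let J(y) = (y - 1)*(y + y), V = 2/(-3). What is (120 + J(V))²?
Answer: 1210000/81 ≈ 14938.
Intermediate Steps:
V = -⅔ (V = 2*(-⅓) = -⅔ ≈ -0.66667)
J(y) = 2*y*(-1 + y) (J(y) = (-1 + y)*(2*y) = 2*y*(-1 + y))
(120 + J(V))² = (120 + 2*(-⅔)*(-1 - ⅔))² = (120 + 2*(-⅔)*(-5/3))² = (120 + 20/9)² = (1100/9)² = 1210000/81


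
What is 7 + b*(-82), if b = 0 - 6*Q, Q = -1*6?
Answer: -2945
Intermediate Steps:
Q = -6
b = 36 (b = 0 - 6*(-6) = 0 + 36 = 36)
7 + b*(-82) = 7 + 36*(-82) = 7 - 2952 = -2945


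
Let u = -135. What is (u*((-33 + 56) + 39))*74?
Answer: -619380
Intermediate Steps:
(u*((-33 + 56) + 39))*74 = -135*((-33 + 56) + 39)*74 = -135*(23 + 39)*74 = -135*62*74 = -8370*74 = -619380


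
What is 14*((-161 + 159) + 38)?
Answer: 504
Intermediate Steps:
14*((-161 + 159) + 38) = 14*(-2 + 38) = 14*36 = 504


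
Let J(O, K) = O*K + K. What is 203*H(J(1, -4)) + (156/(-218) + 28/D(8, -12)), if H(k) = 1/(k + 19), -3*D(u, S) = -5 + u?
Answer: -12303/1199 ≈ -10.261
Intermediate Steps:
D(u, S) = 5/3 - u/3 (D(u, S) = -(-5 + u)/3 = 5/3 - u/3)
J(O, K) = K + K*O (J(O, K) = K*O + K = K + K*O)
H(k) = 1/(19 + k)
203*H(J(1, -4)) + (156/(-218) + 28/D(8, -12)) = 203/(19 - 4*(1 + 1)) + (156/(-218) + 28/(5/3 - ⅓*8)) = 203/(19 - 4*2) + (156*(-1/218) + 28/(5/3 - 8/3)) = 203/(19 - 8) + (-78/109 + 28/(-1)) = 203/11 + (-78/109 + 28*(-1)) = 203*(1/11) + (-78/109 - 28) = 203/11 - 3130/109 = -12303/1199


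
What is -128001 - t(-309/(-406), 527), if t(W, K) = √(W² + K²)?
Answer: -128001 - 5*√1831193317/406 ≈ -1.2853e+5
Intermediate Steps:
t(W, K) = √(K² + W²)
-128001 - t(-309/(-406), 527) = -128001 - √(527² + (-309/(-406))²) = -128001 - √(277729 + (-309*(-1/406))²) = -128001 - √(277729 + (309/406)²) = -128001 - √(277729 + 95481/164836) = -128001 - √(45779832925/164836) = -128001 - 5*√1831193317/406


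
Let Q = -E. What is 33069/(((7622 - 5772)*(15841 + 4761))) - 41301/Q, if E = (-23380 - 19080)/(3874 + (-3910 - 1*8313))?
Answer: 14934597196683/1838986025 ≈ 8121.1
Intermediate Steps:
E = 3860/759 (E = -42460/(3874 + (-3910 - 8313)) = -42460/(3874 - 12223) = -42460/(-8349) = -42460*(-1/8349) = 3860/759 ≈ 5.0856)
Q = -3860/759 (Q = -1*3860/759 = -3860/759 ≈ -5.0856)
33069/(((7622 - 5772)*(15841 + 4761))) - 41301/Q = 33069/(((7622 - 5772)*(15841 + 4761))) - 41301/(-3860/759) = 33069/((1850*20602)) - 41301*(-759/3860) = 33069/38113700 + 31347459/3860 = 14934597196683/1838986025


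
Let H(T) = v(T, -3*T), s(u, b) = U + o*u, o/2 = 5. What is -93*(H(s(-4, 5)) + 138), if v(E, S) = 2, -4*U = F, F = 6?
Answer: -13020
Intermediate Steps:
o = 10 (o = 2*5 = 10)
U = -3/2 (U = -¼*6 = -3/2 ≈ -1.5000)
s(u, b) = -3/2 + 10*u
H(T) = 2
-93*(H(s(-4, 5)) + 138) = -93*(2 + 138) = -93*140 = -13020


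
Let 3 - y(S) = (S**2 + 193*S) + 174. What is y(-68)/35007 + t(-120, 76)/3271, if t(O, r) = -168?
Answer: 21362983/114507897 ≈ 0.18656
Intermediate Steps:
y(S) = -171 - S**2 - 193*S (y(S) = 3 - ((S**2 + 193*S) + 174) = 3 - (174 + S**2 + 193*S) = 3 + (-174 - S**2 - 193*S) = -171 - S**2 - 193*S)
y(-68)/35007 + t(-120, 76)/3271 = (-171 - 1*(-68)**2 - 193*(-68))/35007 - 168/3271 = (-171 - 1*4624 + 13124)*(1/35007) - 168*1/3271 = (-171 - 4624 + 13124)*(1/35007) - 168/3271 = 8329*(1/35007) - 168/3271 = 8329/35007 - 168/3271 = 21362983/114507897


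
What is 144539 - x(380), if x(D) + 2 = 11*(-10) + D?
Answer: 144271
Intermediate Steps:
x(D) = -112 + D (x(D) = -2 + (11*(-10) + D) = -2 + (-110 + D) = -112 + D)
144539 - x(380) = 144539 - (-112 + 380) = 144539 - 1*268 = 144539 - 268 = 144271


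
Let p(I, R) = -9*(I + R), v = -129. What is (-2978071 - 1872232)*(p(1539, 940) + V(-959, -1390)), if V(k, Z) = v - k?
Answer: 104189358743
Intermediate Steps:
V(k, Z) = -129 - k
p(I, R) = -9*I - 9*R
(-2978071 - 1872232)*(p(1539, 940) + V(-959, -1390)) = (-2978071 - 1872232)*((-9*1539 - 9*940) + (-129 - 1*(-959))) = -4850303*((-13851 - 8460) + (-129 + 959)) = -4850303*(-22311 + 830) = -4850303*(-21481) = 104189358743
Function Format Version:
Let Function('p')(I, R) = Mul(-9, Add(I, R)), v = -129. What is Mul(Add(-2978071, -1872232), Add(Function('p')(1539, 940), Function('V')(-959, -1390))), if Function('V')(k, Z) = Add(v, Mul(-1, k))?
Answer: 104189358743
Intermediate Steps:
Function('V')(k, Z) = Add(-129, Mul(-1, k))
Function('p')(I, R) = Add(Mul(-9, I), Mul(-9, R))
Mul(Add(-2978071, -1872232), Add(Function('p')(1539, 940), Function('V')(-959, -1390))) = Mul(Add(-2978071, -1872232), Add(Add(Mul(-9, 1539), Mul(-9, 940)), Add(-129, Mul(-1, -959)))) = Mul(-4850303, Add(Add(-13851, -8460), Add(-129, 959))) = Mul(-4850303, Add(-22311, 830)) = Mul(-4850303, -21481) = 104189358743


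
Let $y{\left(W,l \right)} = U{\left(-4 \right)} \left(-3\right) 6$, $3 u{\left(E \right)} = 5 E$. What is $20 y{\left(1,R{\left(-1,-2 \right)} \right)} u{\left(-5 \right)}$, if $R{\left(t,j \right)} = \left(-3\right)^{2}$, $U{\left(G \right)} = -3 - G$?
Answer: $3000$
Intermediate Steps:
$R{\left(t,j \right)} = 9$
$u{\left(E \right)} = \frac{5 E}{3}$
$y{\left(W,l \right)} = -18$ ($y{\left(W,l \right)} = \left(-3 - -4\right) \left(-3\right) 6 = \left(-3 + 4\right) \left(-3\right) 6 = 1 \left(-3\right) 6 = \left(-3\right) 6 = -18$)
$20 y{\left(1,R{\left(-1,-2 \right)} \right)} u{\left(-5 \right)} = 20 \left(-18\right) \frac{5}{3} \left(-5\right) = \left(-360\right) \left(- \frac{25}{3}\right) = 3000$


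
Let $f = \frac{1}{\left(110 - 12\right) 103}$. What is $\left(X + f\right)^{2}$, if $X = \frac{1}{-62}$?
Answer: $\frac{6290064}{24478792849} \approx 0.00025696$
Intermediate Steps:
$X = - \frac{1}{62} \approx -0.016129$
$f = \frac{1}{10094}$ ($f = \frac{1}{98} \cdot \frac{1}{103} = \frac{1}{10094} \approx 9.9069 \cdot 10^{-5}$)
$\left(X + f\right)^{2} = \left(- \frac{1}{62} + \frac{1}{10094}\right)^{2} = \left(- \frac{2508}{156457}\right)^{2} = \frac{6290064}{24478792849}$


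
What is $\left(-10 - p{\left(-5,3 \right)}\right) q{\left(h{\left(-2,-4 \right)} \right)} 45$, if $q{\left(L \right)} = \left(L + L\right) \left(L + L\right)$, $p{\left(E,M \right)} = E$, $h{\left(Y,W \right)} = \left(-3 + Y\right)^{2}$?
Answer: $-562500$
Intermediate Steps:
$q{\left(L \right)} = 4 L^{2}$ ($q{\left(L \right)} = 2 L 2 L = 4 L^{2}$)
$\left(-10 - p{\left(-5,3 \right)}\right) q{\left(h{\left(-2,-4 \right)} \right)} 45 = \left(-10 - -5\right) 4 \left(\left(-3 - 2\right)^{2}\right)^{2} \cdot 45 = \left(-10 + 5\right) 4 \left(\left(-5\right)^{2}\right)^{2} \cdot 45 = - 5 \cdot 4 \cdot 25^{2} \cdot 45 = - 5 \cdot 4 \cdot 625 \cdot 45 = \left(-5\right) 2500 \cdot 45 = \left(-12500\right) 45 = -562500$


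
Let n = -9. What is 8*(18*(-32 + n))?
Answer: -5904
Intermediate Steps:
8*(18*(-32 + n)) = 8*(18*(-32 - 9)) = 8*(18*(-41)) = 8*(-738) = -5904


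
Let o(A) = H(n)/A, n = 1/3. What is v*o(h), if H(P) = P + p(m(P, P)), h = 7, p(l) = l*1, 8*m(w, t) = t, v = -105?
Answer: -45/8 ≈ -5.6250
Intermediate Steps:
n = ⅓ ≈ 0.33333
m(w, t) = t/8
p(l) = l
H(P) = 9*P/8 (H(P) = P + P/8 = 9*P/8)
o(A) = 3/(8*A) (o(A) = ((9/8)*(⅓))/A = 3/(8*A))
v*o(h) = -315/(8*7) = -105*3/56 = -45/8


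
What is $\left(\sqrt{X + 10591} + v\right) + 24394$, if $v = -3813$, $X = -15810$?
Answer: $20581 + i \sqrt{5219} \approx 20581.0 + 72.243 i$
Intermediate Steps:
$\left(\sqrt{X + 10591} + v\right) + 24394 = \left(\sqrt{-15810 + 10591} - 3813\right) + 24394 = \left(\sqrt{-5219} - 3813\right) + 24394 = \left(i \sqrt{5219} - 3813\right) + 24394 = \left(-3813 + i \sqrt{5219}\right) + 24394 = 20581 + i \sqrt{5219}$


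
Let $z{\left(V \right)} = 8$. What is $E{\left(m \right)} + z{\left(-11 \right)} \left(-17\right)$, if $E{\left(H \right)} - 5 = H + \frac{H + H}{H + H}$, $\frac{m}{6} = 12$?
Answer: $-58$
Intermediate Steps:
$m = 72$ ($m = 6 \cdot 12 = 72$)
$E{\left(H \right)} = 6 + H$ ($E{\left(H \right)} = 5 + \left(H + \frac{H + H}{H + H}\right) = 5 + \left(H + \frac{2 H}{2 H}\right) = 5 + \left(H + 2 H \frac{1}{2 H}\right) = 5 + \left(H + 1\right) = 5 + \left(1 + H\right) = 6 + H$)
$E{\left(m \right)} + z{\left(-11 \right)} \left(-17\right) = \left(6 + 72\right) + 8 \left(-17\right) = 78 - 136 = -58$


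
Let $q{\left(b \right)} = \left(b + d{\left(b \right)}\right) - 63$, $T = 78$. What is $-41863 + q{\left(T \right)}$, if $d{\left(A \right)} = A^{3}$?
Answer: $432704$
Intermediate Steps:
$q{\left(b \right)} = -63 + b + b^{3}$ ($q{\left(b \right)} = \left(b + b^{3}\right) - 63 = -63 + b + b^{3}$)
$-41863 + q{\left(T \right)} = -41863 + \left(-63 + 78 + 78^{3}\right) = -41863 + \left(-63 + 78 + 474552\right) = -41863 + 474567 = 432704$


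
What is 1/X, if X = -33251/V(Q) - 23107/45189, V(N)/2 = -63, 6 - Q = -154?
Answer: 632646/166629773 ≈ 0.0037967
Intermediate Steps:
Q = 160 (Q = 6 - 1*(-154) = 6 + 154 = 160)
V(N) = -126 (V(N) = 2*(-63) = -126)
X = 166629773/632646 (X = -33251/(-126) - 23107/45189 = -33251*(-1/126) - 23107*1/45189 = 33251/126 - 23107/45189 = 166629773/632646 ≈ 263.39)
1/X = 1/(166629773/632646) = 632646/166629773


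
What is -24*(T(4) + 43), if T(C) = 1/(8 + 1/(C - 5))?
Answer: -7248/7 ≈ -1035.4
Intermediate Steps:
T(C) = 1/(8 + 1/(-5 + C))
-24*(T(4) + 43) = -24*((-5 + 4)/(-39 + 8*4) + 43) = -24*(-1/(-39 + 32) + 43) = -24*(-1/(-7) + 43) = -24*(-⅐*(-1) + 43) = -24*(⅐ + 43) = -24*302/7 = -7248/7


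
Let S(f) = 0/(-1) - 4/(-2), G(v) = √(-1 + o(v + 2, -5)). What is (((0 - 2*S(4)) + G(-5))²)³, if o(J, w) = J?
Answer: 64*(2 - I)⁶ ≈ -7488.0 - 2816.0*I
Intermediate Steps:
G(v) = √(1 + v) (G(v) = √(-1 + (v + 2)) = √(-1 + (2 + v)) = √(1 + v))
S(f) = 2 (S(f) = 0*(-1) - 4*(-½) = 0 + 2 = 2)
(((0 - 2*S(4)) + G(-5))²)³ = (((0 - 2*2) + √(1 - 5))²)³ = (((0 - 4) + √(-4))²)³ = ((-4 + 2*I)²)³ = (-4 + 2*I)⁶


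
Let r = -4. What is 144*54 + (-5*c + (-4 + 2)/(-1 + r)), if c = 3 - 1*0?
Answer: 38807/5 ≈ 7761.4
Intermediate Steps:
c = 3 (c = 3 + 0 = 3)
144*54 + (-5*c + (-4 + 2)/(-1 + r)) = 144*54 + (-5*3 + (-4 + 2)/(-1 - 4)) = 7776 + (-15 - 2/(-5)) = 7776 + (-15 - 2*(-1/5)) = 7776 + (-15 + 2/5) = 7776 - 73/5 = 38807/5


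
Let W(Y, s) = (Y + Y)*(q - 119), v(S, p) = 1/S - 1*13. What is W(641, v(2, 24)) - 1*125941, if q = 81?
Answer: -174657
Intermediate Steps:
v(S, p) = -13 + 1/S (v(S, p) = 1/S - 13 = -13 + 1/S)
W(Y, s) = -76*Y (W(Y, s) = (Y + Y)*(81 - 119) = (2*Y)*(-38) = -76*Y)
W(641, v(2, 24)) - 1*125941 = -76*641 - 1*125941 = -48716 - 125941 = -174657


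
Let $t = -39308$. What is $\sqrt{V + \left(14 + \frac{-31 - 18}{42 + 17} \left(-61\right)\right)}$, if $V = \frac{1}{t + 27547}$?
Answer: $\frac{2 \sqrt{7783492145061}}{693899} \approx 8.0412$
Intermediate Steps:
$V = - \frac{1}{11761}$ ($V = \frac{1}{-39308 + 27547} = \frac{1}{-11761} = - \frac{1}{11761} \approx -8.5027 \cdot 10^{-5}$)
$\sqrt{V + \left(14 + \frac{-31 - 18}{42 + 17} \left(-61\right)\right)} = \sqrt{- \frac{1}{11761} + \left(14 + \frac{-31 - 18}{42 + 17} \left(-61\right)\right)} = \sqrt{- \frac{1}{11761} + \left(14 + - \frac{49}{59} \left(-61\right)\right)} = \sqrt{- \frac{1}{11761} + \left(14 + \left(-49\right) \frac{1}{59} \left(-61\right)\right)} = \sqrt{- \frac{1}{11761} + \left(14 - - \frac{2989}{59}\right)} = \sqrt{- \frac{1}{11761} + \left(14 + \frac{2989}{59}\right)} = \sqrt{- \frac{1}{11761} + \frac{3815}{59}} = \sqrt{\frac{44868156}{693899}} = \frac{2 \sqrt{7783492145061}}{693899}$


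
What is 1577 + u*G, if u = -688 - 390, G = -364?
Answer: 393969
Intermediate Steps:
u = -1078
1577 + u*G = 1577 - 1078*(-364) = 1577 + 392392 = 393969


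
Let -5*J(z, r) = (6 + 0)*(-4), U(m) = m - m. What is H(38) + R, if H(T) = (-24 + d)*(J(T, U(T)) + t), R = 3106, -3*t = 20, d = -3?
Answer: 15782/5 ≈ 3156.4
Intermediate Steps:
U(m) = 0
J(z, r) = 24/5 (J(z, r) = -(6 + 0)*(-4)/5 = -6*(-4)/5 = -⅕*(-24) = 24/5)
t = -20/3 (t = -⅓*20 = -20/3 ≈ -6.6667)
H(T) = 252/5 (H(T) = (-24 - 3)*(24/5 - 20/3) = -27*(-28/15) = 252/5)
H(38) + R = 252/5 + 3106 = 15782/5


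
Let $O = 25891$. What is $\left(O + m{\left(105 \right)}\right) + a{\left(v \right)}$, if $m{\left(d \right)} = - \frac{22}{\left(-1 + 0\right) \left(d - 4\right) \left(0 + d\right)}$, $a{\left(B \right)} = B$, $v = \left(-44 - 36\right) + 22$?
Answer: $\frac{273958987}{10605} \approx 25833.0$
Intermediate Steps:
$v = -58$ ($v = -80 + 22 = -58$)
$m{\left(d \right)} = - \frac{22}{d \left(4 - d\right)}$ ($m{\left(d \right)} = - \frac{22}{- (-4 + d) d} = - \frac{22}{\left(4 - d\right) d} = - \frac{22}{d \left(4 - d\right)}$)
$\left(O + m{\left(105 \right)}\right) + a{\left(v \right)} = \left(25891 + \frac{22}{105 \left(-4 + 105\right)}\right) - 58 = \left(25891 + 22 \cdot \frac{1}{105} \cdot \frac{1}{101}\right) - 58 = \left(25891 + \frac{22}{10605}\right) - 58 = \frac{274574077}{10605} - 58 = \frac{273958987}{10605}$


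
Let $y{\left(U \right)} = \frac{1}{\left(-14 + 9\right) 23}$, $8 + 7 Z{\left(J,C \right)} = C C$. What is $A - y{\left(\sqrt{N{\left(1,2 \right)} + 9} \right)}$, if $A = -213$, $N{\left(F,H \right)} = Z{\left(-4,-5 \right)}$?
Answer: $- \frac{24494}{115} \approx -212.99$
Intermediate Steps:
$Z{\left(J,C \right)} = - \frac{8}{7} + \frac{C^{2}}{7}$ ($Z{\left(J,C \right)} = - \frac{8}{7} + \frac{C C}{7} = - \frac{8}{7} + \frac{C^{2}}{7}$)
$N{\left(F,H \right)} = \frac{17}{7}$ ($N{\left(F,H \right)} = - \frac{8}{7} + \frac{\left(-5\right)^{2}}{7} = - \frac{8}{7} + \frac{1}{7} \cdot 25 = - \frac{8}{7} + \frac{25}{7} = \frac{17}{7}$)
$y{\left(U \right)} = - \frac{1}{115}$ ($y{\left(U \right)} = \frac{1}{-5} \cdot \frac{1}{23} = \left(- \frac{1}{5}\right) \frac{1}{23} = - \frac{1}{115}$)
$A - y{\left(\sqrt{N{\left(1,2 \right)} + 9} \right)} = -213 - - \frac{1}{115} = -213 + \frac{1}{115} = - \frac{24494}{115}$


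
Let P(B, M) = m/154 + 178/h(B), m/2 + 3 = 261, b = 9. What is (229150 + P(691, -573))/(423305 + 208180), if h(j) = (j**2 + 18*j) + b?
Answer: 864468550753/2382242809716 ≈ 0.36288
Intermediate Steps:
m = 516 (m = -6 + 2*261 = -6 + 522 = 516)
h(j) = 9 + j**2 + 18*j (h(j) = (j**2 + 18*j) + 9 = 9 + j**2 + 18*j)
P(B, M) = 258/77 + 178/(9 + B**2 + 18*B) (P(B, M) = 516/154 + 178/(9 + B**2 + 18*B) = 516*(1/154) + 178/(9 + B**2 + 18*B) = 258/77 + 178/(9 + B**2 + 18*B))
(229150 + P(691, -573))/(423305 + 208180) = (229150 + 2*(8014 + 129*691**2 + 2322*691)/(77*(9 + 691**2 + 18*691)))/(423305 + 208180) = (229150 + 2*(8014 + 129*477481 + 1604502)/(77*(9 + 477481 + 12438)))/631485 = (229150 + (2/77)*(8014 + 61595049 + 1604502)/489928)*(1/631485) = (229150 + (2/77)*(1/489928)*63207565)*(1/631485) = (229150 + 63207565/18862228)*(1/631485) = (4322342753765/18862228)*(1/631485) = 864468550753/2382242809716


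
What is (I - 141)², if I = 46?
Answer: 9025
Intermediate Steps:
(I - 141)² = (46 - 141)² = (-95)² = 9025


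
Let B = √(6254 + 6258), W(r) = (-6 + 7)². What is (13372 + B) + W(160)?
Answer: 13373 + 4*√782 ≈ 13485.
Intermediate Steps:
W(r) = 1 (W(r) = 1² = 1)
B = 4*√782 (B = √12512 = 4*√782 ≈ 111.86)
(13372 + B) + W(160) = (13372 + 4*√782) + 1 = 13373 + 4*√782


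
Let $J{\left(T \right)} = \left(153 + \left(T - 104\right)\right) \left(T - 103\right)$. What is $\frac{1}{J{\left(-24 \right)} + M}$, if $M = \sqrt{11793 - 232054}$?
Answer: $- \frac{3175}{10300886} - \frac{i \sqrt{220261}}{10300886} \approx -0.00030823 - 4.5561 \cdot 10^{-5} i$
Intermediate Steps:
$J{\left(T \right)} = \left(-103 + T\right) \left(49 + T\right)$ ($J{\left(T \right)} = \left(153 + \left(-104 + T\right)\right) \left(-103 + T\right) = \left(49 + T\right) \left(-103 + T\right) = \left(-103 + T\right) \left(49 + T\right)$)
$M = i \sqrt{220261}$ ($M = \sqrt{-220261} = i \sqrt{220261} \approx 469.32 i$)
$\frac{1}{J{\left(-24 \right)} + M} = \frac{1}{\left(-5047 + \left(-24\right)^{2} - -1296\right) + i \sqrt{220261}} = \frac{1}{\left(-5047 + 576 + 1296\right) + i \sqrt{220261}} = \frac{1}{-3175 + i \sqrt{220261}}$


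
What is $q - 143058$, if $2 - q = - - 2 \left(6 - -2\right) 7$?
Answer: $-143168$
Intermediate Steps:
$q = -110$ ($q = 2 - - - 2 \left(6 - -2\right) 7 = 2 - - - 2 \left(6 + 2\right) 7 = 2 - - \left(-2\right) 8 \cdot 7 = 2 - - \left(-16\right) 7 = 2 - \left(-1\right) \left(-112\right) = 2 - 112 = -110$)
$q - 143058 = -110 - 143058 = -143168$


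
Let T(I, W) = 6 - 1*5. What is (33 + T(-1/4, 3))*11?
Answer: 374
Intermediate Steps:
T(I, W) = 1 (T(I, W) = 6 - 5 = 1)
(33 + T(-1/4, 3))*11 = (33 + 1)*11 = 34*11 = 374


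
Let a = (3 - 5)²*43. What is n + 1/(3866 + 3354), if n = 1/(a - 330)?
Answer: -3531/570380 ≈ -0.0061906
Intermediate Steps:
a = 172 (a = (-2)²*43 = 4*43 = 172)
n = -1/158 (n = 1/(172 - 330) = 1/(-158) = -1/158 ≈ -0.0063291)
n + 1/(3866 + 3354) = -1/158 + 1/(3866 + 3354) = -1/158 + 1/7220 = -3531/570380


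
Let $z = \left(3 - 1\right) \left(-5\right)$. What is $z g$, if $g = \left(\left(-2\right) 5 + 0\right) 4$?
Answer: $400$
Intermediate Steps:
$z = -10$ ($z = 2 \left(-5\right) = -10$)
$g = -40$ ($g = \left(-10 + 0\right) 4 = \left(-10\right) 4 = -40$)
$z g = \left(-10\right) \left(-40\right) = 400$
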